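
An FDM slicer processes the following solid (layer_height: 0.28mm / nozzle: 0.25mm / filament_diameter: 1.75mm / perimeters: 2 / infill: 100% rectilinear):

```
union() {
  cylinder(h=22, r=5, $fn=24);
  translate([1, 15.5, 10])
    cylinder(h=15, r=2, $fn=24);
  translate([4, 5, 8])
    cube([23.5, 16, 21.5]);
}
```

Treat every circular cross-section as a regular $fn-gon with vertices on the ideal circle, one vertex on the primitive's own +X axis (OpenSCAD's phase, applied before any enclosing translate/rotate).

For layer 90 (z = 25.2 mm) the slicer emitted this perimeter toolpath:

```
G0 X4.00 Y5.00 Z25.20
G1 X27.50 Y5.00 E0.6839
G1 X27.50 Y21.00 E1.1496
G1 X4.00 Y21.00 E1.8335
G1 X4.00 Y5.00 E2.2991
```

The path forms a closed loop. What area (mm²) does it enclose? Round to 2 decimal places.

Apply the shoelace formula to the sequence of (X, Y) vertices; enclosed area = 376.00 mm².

376.00 mm²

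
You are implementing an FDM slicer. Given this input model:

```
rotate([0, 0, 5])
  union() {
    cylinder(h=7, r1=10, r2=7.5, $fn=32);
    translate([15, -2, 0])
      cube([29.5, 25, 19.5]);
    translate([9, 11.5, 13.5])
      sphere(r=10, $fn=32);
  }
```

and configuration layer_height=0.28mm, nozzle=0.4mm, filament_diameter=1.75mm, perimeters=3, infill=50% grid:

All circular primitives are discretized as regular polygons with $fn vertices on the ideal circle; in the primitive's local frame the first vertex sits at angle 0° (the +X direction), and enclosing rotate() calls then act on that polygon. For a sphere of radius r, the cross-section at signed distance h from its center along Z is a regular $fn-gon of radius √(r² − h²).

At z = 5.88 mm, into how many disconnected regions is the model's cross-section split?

At z = 5.88 mm: the cone: at t=0.840 of its height the radius interpolates to r₁+(r₂−r₁)t = 7.900, giving a regular 32-gon of that circumradius; the cube at (15, -2) (footprint 29.5×25) is included at this height; the sphere at (9, 11.5): section is a regular 32-gon, circumradius = √(r²−h²) = √(10²−7.62²) = 6.476; Taking the union: the regions partially overlap (shared area 1.45 mm²), so overlapping operands fuse into one piece — 2 connected regions; (whole slice rotated 5° about Z — lengths, areas and connectivity unchanged). The result has 2 disconnected regions.

2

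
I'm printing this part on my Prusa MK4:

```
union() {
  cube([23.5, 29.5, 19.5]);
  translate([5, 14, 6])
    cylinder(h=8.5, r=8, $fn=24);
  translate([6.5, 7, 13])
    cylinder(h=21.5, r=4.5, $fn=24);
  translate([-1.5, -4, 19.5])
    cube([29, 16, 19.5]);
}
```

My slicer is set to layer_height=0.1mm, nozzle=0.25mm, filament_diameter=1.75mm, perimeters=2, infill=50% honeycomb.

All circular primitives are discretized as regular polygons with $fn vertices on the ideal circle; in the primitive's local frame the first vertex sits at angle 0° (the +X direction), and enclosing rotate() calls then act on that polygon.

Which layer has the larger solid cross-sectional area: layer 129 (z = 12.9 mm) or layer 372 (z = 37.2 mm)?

Layer 129 (z = 12.9): the cube is present — its section is the full 23.5×29.5 rectangle (area 693.25 mm²); the r=8 cylinder at (5, 14) contributes a regular 24-gon of circumradius 8 (area = (24/2)·8.000²·sin(360°/24) = 198.77 mm²); the cylinder at (6.5, 7) is not intersected at this z (z outside [13, 34.5]); the cube at (-1.5, -4) is not intersected at this z (z outside [19.5, 39]); Taking the union: the regions partially overlap — summed areas 892.02 mm² minus the doubly-counted overlap 173.32 mm² gives 718.71 mm² — area = 718.71 mm². So its area = 718.71 mm². Layer 372 (z = 37.2): the cube is not intersected at this z (z outside [0, 19.5]); the cylinder at (5, 14) does not reach this height (z outside [6, 14.5]); the cylinder at (6.5, 7) does not reach this height (z outside [13, 34.5]); the cube at (-1.5, -4) (footprint 29×16) is included at this height (area 464.00 mm²); Taking the union: only the 29×16 cube at (-1.5, -4) is present, so the union is just that shape — area = 464.00 mm². So its area = 464.00 mm². Layer 129 is larger (718.71 vs 464.00 mm²).

layer 129 (z = 12.9 mm)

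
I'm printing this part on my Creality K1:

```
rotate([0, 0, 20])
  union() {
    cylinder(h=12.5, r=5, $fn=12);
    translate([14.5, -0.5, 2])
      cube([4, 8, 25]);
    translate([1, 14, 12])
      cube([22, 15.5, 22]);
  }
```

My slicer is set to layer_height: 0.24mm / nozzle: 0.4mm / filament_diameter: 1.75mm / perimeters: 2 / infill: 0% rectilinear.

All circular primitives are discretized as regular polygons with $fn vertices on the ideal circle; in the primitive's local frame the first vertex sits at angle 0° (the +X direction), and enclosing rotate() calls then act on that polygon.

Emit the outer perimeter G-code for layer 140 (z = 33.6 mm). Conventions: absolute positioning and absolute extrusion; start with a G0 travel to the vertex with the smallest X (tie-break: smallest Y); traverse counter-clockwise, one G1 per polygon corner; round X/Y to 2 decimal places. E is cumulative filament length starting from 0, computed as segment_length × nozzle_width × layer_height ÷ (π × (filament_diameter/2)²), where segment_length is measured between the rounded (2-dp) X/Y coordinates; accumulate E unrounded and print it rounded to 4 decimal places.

At z = 33.6 mm: the cylinder does not reach this height (z outside [0, 12.5]); the cube at (14.5, -0.5) is absent (z outside [2, 27]); the 22×15.5 cube at (1, 14) contributes its full rectangle; Merging all regions: only the 22×15.5 cube at (1, 14) is present, so the union is just that shape — 1 connected region; (rotated 20° about Z; rotation is an isometry so areas/perimeters/island counts are preserved). The outline is a single polygon with 4 vertices. Extrusion per mm of travel: 0.4 × 0.24 / (π × 0.875²) = 0.039912. Accumulating E over each segment gives final E = 2.9931.

G0 X-9.15 Y28.06 Z33.60
G1 X-3.85 Y13.50 E0.6184
G1 X16.82 Y21.02 E1.4963
G1 X11.52 Y35.59 E2.1151
G1 X-9.15 Y28.06 E2.9931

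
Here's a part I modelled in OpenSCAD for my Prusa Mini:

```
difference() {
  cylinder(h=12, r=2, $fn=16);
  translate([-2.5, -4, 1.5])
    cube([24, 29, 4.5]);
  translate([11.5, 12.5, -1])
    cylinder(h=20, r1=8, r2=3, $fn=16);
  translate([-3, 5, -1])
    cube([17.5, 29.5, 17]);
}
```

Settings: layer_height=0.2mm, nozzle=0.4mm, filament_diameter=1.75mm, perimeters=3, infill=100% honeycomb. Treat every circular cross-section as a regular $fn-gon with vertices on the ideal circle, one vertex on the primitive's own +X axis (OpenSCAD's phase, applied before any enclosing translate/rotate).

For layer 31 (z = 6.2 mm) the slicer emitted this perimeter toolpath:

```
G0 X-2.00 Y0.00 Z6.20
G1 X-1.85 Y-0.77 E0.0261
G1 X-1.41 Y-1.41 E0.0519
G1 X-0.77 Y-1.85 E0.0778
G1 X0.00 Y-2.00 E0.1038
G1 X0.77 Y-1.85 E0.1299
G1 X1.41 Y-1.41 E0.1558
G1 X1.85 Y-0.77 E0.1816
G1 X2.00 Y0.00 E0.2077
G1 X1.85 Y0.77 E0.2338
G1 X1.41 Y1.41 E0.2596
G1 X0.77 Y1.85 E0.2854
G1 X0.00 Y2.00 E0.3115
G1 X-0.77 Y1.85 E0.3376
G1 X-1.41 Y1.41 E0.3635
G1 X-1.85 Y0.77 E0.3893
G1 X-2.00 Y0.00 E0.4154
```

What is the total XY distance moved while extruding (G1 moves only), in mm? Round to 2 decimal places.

Sum the Euclidean lengths of each G1 segment: total = 12.49 mm.

12.49 mm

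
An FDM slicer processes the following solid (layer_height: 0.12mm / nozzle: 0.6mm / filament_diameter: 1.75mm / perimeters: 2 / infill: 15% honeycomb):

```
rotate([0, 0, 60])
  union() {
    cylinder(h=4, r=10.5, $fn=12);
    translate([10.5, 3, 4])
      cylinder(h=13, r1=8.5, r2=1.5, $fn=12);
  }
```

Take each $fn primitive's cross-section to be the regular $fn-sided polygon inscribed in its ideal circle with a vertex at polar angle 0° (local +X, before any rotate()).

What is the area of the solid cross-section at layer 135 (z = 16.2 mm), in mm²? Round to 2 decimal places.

At z = 16.2 mm: the cylinder is absent (z outside [0, 4]); the cone at (10.5, 3) contributes a regular 12-gon of circumradius 1.931 (interpolated between r1=8.5 and r2=1.5 at t=0.938) (area = (12/2)·1.931²·sin(360°/12) = 11.18 mm²); Merging all regions: only the cone at (10.5, 3) is present, so the union is just that shape — area = 11.18 mm²; (whole slice rotated 60° about Z — lengths, areas and connectivity unchanged). Overall, the cross-section is a single solid region. Net area = 11.18 mm².

11.18 mm²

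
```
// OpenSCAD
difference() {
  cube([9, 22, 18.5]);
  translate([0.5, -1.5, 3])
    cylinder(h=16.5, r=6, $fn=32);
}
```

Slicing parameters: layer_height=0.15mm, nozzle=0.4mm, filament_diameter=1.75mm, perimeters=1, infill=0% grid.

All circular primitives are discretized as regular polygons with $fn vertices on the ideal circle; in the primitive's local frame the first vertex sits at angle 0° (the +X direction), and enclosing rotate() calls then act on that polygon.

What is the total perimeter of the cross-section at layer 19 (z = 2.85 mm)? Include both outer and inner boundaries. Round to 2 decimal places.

At z = 2.85 mm: the cube is present — its section is the full 9×22 rectangle (perimeter 62.00 mm); the cylinder at (0.5, -1.5) is not intersected at this z (z outside [3, 19.5]); After the difference (first − rest): none of the subtracted shapes is present at this height, so the 9×22 cube is unchanged — boundary = 62.00 mm. Overall, the cross-section is a single solid region. Total boundary length (outer) = 62.00 mm.

62.00 mm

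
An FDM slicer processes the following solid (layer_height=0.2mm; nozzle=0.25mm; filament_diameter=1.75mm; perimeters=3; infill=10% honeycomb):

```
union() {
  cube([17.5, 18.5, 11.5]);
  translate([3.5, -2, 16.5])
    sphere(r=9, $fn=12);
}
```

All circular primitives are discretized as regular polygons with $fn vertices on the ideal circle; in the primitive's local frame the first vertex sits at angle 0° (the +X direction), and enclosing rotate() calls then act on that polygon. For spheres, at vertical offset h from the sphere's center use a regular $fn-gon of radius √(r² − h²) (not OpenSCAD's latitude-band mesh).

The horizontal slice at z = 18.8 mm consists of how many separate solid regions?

1

At z = 18.8 mm: the cube does not reach this height (z outside [0, 11.5]); the r=9 sphere at (3.5, -2) contributes a regular 12-gon of circumradius √(9²−2.3²) = 8.701; Taking the union: only the r=9 sphere at (3.5, -2) is present, so the union is just that shape — 1 connected region. The result has 1 disconnected region.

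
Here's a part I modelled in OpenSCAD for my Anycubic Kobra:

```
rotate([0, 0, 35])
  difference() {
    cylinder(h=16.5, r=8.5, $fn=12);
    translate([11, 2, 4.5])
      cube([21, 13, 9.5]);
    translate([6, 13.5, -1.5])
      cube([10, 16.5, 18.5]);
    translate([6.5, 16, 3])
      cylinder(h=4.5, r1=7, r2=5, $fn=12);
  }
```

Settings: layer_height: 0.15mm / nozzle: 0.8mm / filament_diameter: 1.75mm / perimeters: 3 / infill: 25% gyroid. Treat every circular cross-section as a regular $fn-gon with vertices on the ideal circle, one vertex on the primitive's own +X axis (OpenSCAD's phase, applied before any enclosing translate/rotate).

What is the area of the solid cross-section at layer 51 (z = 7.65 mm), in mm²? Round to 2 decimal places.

216.75 mm²

At z = 7.65 mm: the r=8.5 cylinder contributes a regular 12-gon of circumradius 8.5 (area = (12/2)·8.500²·sin(360°/12) = 216.75 mm²); the cube at (11, 2) is present — its section is the full 21×13 rectangle (area 273.00 mm²); the 10×16.5 cube at (6, 13.5) contributes its full rectangle (area 165.00 mm²); the cone at (6.5, 16) does not reach this height (z outside [3, 7.5]); Taking the first minus the rest: starting from the r=8.5 cylinder (216.75 mm²), the 21×13 cube at (11, 2) misses the remaining region (no effect); the 10×16.5 cube at (6, 13.5) misses the remaining region (no effect) — area = 216.75 mm²; (whole slice rotated 35° about Z — lengths, areas and connectivity unchanged). Overall, the cross-section is a single solid region. Net area = 216.75 mm².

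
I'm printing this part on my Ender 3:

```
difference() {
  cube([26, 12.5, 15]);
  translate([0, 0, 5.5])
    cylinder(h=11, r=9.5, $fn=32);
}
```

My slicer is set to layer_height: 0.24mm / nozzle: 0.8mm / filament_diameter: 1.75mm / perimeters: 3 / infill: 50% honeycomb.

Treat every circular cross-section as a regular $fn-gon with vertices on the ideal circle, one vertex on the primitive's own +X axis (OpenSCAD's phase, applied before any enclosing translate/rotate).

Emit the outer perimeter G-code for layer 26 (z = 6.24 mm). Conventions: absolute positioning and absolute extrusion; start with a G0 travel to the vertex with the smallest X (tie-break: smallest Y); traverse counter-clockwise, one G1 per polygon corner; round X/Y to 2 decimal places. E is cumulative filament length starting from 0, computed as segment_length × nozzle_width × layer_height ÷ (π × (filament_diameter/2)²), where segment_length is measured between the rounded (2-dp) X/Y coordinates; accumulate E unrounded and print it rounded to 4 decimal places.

G0 X0.00 Y9.50 Z6.24
G1 X1.85 Y9.32 E0.1484
G1 X3.64 Y8.78 E0.2976
G1 X5.28 Y7.90 E0.4462
G1 X6.72 Y6.72 E0.5948
G1 X7.90 Y5.28 E0.7434
G1 X8.78 Y3.64 E0.8920
G1 X9.32 Y1.85 E1.0412
G1 X9.50 Y0.00 E1.1896
G1 X26.00 Y0.00 E2.5067
G1 X26.00 Y12.50 E3.5045
G1 X0.00 Y12.50 E5.5799
G1 X0.00 Y9.50 E5.8194

At z = 6.24 mm: the cube (footprint 26×12.5) is included at this height; the cylinder: section is a regular 32-gon, circumradius r=9.5; Taking the first minus the rest: starting from the 26×12.5 cube, the r=9.5 cylinder partially overlaps it — only the 70.43 mm² overlap (of its 281.71 mm²) is removed, clipping the outline — 1 connected region. The outline is a single polygon with 12 vertices. Extrusion per mm of travel: 0.8 × 0.24 / (π × 0.875²) = 0.079824. Accumulating E over each segment gives final E = 5.8194.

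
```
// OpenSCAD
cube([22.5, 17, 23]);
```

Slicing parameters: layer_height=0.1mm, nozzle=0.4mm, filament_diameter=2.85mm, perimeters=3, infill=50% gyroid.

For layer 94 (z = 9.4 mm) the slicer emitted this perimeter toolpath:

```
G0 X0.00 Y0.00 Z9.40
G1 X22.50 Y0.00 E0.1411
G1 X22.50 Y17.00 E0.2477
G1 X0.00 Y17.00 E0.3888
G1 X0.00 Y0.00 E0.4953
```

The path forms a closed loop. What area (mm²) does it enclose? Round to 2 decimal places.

Apply the shoelace formula to the sequence of (X, Y) vertices; enclosed area = 382.50 mm².

382.50 mm²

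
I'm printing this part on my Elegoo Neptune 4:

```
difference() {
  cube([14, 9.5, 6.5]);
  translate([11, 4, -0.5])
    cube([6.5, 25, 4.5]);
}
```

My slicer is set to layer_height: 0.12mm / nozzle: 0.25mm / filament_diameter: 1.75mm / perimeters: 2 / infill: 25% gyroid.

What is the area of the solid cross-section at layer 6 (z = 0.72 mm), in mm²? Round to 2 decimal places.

At z = 0.72 mm: the 14×9.5 cube contributes its full rectangle (area 133.00 mm²); the cube at (11, 4) is present — its section is the full 6.5×25 rectangle (area 162.50 mm²); Taking the first minus the rest: starting from the 14×9.5 cube (133.00 mm²), the 6.5×25 cube at (11, 4) partially overlaps it — only the 16.50 mm² overlap (of its 162.50 mm²) is removed, clipping the outline — area = 116.50 mm². Overall, the cross-section is a single solid region. Net area = 116.50 mm².

116.50 mm²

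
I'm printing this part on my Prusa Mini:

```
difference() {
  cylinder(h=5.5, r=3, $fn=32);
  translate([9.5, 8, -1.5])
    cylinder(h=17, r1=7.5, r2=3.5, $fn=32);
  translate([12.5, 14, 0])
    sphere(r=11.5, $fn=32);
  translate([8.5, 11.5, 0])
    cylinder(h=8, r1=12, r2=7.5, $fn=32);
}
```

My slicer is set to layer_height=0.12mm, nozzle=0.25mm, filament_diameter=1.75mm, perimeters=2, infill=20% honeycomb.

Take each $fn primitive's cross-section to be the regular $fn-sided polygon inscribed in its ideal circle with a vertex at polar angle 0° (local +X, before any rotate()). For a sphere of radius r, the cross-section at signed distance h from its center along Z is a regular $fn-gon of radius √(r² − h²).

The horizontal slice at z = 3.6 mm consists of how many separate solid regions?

1

At z = 3.6 mm: the r=3 cylinder contributes a regular 32-gon of circumradius 3; the cone at (9.5, 8) (r1=7.5→r2=3.5) has section circumradius 6.300 here — a regular 32-gon; the sphere at (12.5, 14): section is a regular 32-gon, circumradius = √(r²−h²) = √(11.5²−3.6²) = 10.922; the cone at (8.5, 11.5) (r1=12→r2=7.5) has section circumradius 9.975 here — a regular 32-gon; Subtracting the remaining from the first: starting from the r=3 cylinder, the cone at (9.5, 8) misses the remaining region (no effect); the r=11.5 sphere at (12.5, 14) misses the remaining region (no effect); the cone at (8.5, 11.5) misses the remaining region (no effect) — 1 connected region. The result has 1 disconnected region.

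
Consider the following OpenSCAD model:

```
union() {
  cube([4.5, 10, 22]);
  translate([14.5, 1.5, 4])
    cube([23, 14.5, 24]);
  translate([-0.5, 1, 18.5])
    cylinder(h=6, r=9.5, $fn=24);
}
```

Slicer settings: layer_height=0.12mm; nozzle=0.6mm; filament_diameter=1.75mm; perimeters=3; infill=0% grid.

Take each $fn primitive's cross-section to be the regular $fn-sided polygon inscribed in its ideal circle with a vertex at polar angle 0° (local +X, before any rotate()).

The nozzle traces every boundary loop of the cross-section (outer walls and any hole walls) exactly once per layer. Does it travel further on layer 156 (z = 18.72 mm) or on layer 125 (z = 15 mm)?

Layer 156 (z = 18.72): the cube (footprint 4.5×10) is included at this height (perimeter 29.00 mm); the cube at (14.5, 1.5) (footprint 23×14.5) is included at this height (perimeter 75.00 mm); the r=9.5 cylinder at (-0.5, 1) gives a regular 24-gon of circumradius 9.5 (constant along its height) (perimeter = 2·24·9.500·sin(180°/24) = 59.52 mm); Combining (union): the regions partially overlap (shared area 44.06 mm²), so the edge portions inside another operand are dropped and the merged outline is re-measured after clipping — boundary = 135.27 mm. So its perimeter = 135.27 mm. Layer 125 (z = 15): the 4.5×10 cube contributes its full rectangle (perimeter 29.00 mm); the cube at (14.5, 1.5) is present — its section is the full 23×14.5 rectangle (perimeter 75.00 mm); the cylinder at (-0.5, 1) is not intersected at this z (z outside [18.5, 24.5]); Taking the union: the 2 present regions are separate (no shared area or edge), so areas and boundary lengths simply add and each stays a separate island — boundary = 104.00 mm. So its perimeter = 104.00 mm. Layer 156 is larger (135.27 vs 104.00 mm).

layer 156 (z = 18.72 mm)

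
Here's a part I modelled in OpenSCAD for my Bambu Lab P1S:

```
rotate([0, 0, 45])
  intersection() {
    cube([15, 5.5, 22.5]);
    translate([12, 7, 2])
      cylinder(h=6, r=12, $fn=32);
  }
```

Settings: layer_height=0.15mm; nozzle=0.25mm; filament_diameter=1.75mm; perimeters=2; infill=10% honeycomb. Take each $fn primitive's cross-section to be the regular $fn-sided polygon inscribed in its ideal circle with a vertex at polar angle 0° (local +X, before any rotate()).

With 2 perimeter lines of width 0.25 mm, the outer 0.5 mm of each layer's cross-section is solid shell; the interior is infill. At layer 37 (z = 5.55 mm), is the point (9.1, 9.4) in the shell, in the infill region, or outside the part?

shell

At z = 5.55 mm: the cube is present — its section is the full 15×5.5 rectangle; the r=12 cylinder at (12, 7) gives a regular 32-gon of circumradius 12 (constant along its height); Taking the intersection: the r=12 cylinder at (12, 7) partially overlaps the 15×5.5 cube; clipping to the common part keeps 77.29 mm² — 1 connected region; (rotated 45° about Z; rotation is an isometry so areas/perimeters/island counts are preserved). Overall, the cross-section is a single solid region. Undo the 45° rotation: the query point maps to (13.081, 0.212) in the un-rotated model frame. The nearest boundary edge runs (15.00, 0.00)→(2.30, 0.00); distance from the point to it = 0.21 mm. The point is inside the cross-section, 0.21 mm from the nearest boundary — within the 0.5 mm shell band (2 × 0.25).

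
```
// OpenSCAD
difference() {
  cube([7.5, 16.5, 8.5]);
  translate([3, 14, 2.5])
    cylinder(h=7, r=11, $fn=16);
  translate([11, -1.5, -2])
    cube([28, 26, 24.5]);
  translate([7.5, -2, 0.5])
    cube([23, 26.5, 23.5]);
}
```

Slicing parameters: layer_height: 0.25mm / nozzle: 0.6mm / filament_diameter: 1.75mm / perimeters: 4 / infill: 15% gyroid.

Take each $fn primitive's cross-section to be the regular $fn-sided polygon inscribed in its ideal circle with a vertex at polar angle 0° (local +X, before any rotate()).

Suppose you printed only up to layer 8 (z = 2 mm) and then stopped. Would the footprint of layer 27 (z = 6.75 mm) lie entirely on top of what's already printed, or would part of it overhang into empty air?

Compare the two slices. At z = 2: the cube (footprint 7.5×16.5) is included at this height (area 123.75 mm²); the cylinder at (3, 14) is absent (z outside [2.5, 9.5]); the 28×26 cube at (11, -1.5) contributes its full rectangle (area 728.00 mm²); the cube at (7.5, -2) is present — its section is the full 23×26.5 rectangle (area 609.50 mm²); Subtracting the remaining from the first: starting from the 7.5×16.5 cube (123.75 mm²), the 28×26 cube at (11, -1.5) misses the remaining region (no effect); the 23×26.5 cube at (7.5, -2) misses the remaining region (no effect) — area = 123.75 mm². At z = 6.75: the cube (footprint 7.5×16.5) is included at this height (area 123.75 mm²); the r=11 cylinder at (3, 14) gives a regular 16-gon of circumradius 11 (constant along its height) (area = (16/2)·11.000²·sin(360°/16) = 370.44 mm²); the cube at (11, -1.5) is present — its section is the full 28×26 rectangle (area 728.00 mm²); the 23×26.5 cube at (7.5, -2) contributes its full rectangle (area 609.50 mm²); Subtracting the remaining from the first: starting from the 7.5×16.5 cube (123.75 mm²), the r=11 cylinder at (3, 14) partially overlaps it — only the 98.32 mm² overlap (of its 370.44 mm²) is removed, clipping the outline; the 28×26 cube at (11, -1.5) misses the remaining region (no effect); the 23×26.5 cube at (7.5, -2) misses the remaining region (no effect) — area = 25.43 mm². Checking containment: the cross-section at z = 6.75 is a subset of the cross-section at z = 2.

entirely on top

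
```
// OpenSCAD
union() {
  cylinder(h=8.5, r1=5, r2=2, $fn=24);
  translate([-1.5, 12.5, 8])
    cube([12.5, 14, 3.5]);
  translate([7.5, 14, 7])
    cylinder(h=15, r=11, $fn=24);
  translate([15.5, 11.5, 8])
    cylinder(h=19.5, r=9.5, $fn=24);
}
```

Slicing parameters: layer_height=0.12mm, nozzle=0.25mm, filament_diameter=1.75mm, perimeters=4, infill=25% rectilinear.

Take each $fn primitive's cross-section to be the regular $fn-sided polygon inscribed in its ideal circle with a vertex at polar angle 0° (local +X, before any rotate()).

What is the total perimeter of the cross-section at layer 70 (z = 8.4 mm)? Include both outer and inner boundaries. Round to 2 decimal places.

At z = 8.4 mm: the cone: at t=0.988 of its height the radius interpolates to r₁+(r₂−r₁)t = 2.035, giving a regular 24-gon of that circumradius (perimeter = 2·24·2.035·sin(180°/24) = 12.75 mm); the cube at (-1.5, 12.5) is present — its section is the full 12.5×14 rectangle (perimeter 53.00 mm); the cylinder at (7.5, 14): section is a regular 24-gon, circumradius r=11 (perimeter = 2·24·11.000·sin(180°/24) = 68.92 mm); the cylinder at (15.5, 11.5): section is a regular 24-gon, circumradius r=9.5 (perimeter = 2·24·9.500·sin(180°/24) = 59.52 mm); Merging all regions: the regions partially overlap (shared area 301.34 mm²), so the edge portions inside another operand are dropped and the merged outline is re-measured after clipping — boundary = 101.28 mm. Overall, the cross-section has 2 separate islands. Total boundary length (outer) = 101.28 mm.

101.28 mm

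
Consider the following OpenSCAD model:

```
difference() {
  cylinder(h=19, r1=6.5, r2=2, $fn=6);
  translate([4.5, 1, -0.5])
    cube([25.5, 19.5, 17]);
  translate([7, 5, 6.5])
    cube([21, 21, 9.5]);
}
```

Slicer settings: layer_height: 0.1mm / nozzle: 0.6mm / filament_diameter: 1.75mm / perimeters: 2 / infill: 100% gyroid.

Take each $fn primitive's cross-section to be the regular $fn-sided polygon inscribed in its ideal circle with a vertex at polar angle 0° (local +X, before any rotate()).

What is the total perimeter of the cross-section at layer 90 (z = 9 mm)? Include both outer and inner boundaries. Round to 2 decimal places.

26.21 mm

At z = 9 mm: the cone (r1=6.5→r2=2) has section circumradius 4.368 here — a regular 6-gon (perimeter = 2·6·4.368·sin(180°/6) = 26.21 mm); the cube at (4.5, 1) (footprint 25.5×19.5) is included at this height (perimeter 90.00 mm); the cube at (7, 5) (footprint 21×21) is included at this height (perimeter 84.00 mm); Subtracting the remaining from the first: starting from the cone, the 25.5×19.5 cube at (4.5, 1) misses the remaining region (no effect); the 21×21 cube at (7, 5) misses the remaining region (no effect) — boundary = 26.21 mm. Overall, the cross-section is a single solid region. Total boundary length (outer) = 26.21 mm.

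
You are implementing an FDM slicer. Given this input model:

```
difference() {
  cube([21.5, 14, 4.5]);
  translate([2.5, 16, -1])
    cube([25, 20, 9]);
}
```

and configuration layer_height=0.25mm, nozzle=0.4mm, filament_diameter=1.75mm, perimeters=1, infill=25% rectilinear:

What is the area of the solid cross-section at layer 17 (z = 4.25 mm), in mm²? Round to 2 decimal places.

301.00 mm²

At z = 4.25 mm: the cube is present — its section is the full 21.5×14 rectangle (area 301.00 mm²); the cube at (2.5, 16) (footprint 25×20) is included at this height (area 500.00 mm²); Subtracting the remaining from the first: starting from the 21.5×14 cube (301.00 mm²), the 25×20 cube at (2.5, 16) misses the remaining region (no effect) — area = 301.00 mm². Overall, the cross-section is a single solid region. Net area = 301.00 mm².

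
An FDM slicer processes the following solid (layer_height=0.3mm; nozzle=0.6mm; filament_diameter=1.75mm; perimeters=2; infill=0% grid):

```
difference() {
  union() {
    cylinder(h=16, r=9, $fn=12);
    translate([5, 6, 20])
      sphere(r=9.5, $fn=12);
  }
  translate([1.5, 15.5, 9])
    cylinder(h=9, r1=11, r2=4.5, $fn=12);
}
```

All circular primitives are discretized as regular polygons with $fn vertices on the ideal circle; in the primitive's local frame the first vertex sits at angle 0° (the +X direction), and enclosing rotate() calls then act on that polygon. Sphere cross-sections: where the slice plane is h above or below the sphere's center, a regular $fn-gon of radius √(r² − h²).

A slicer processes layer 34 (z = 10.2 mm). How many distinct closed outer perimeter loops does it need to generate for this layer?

At z = 10.2 mm: the r=9 cylinder gives a regular 12-gon of circumradius 9 (constant along its height); the sphere at (5, 6) is not intersected at this z (|z−center|=9.800 > r=9.5); Merging all regions: only the r=9 cylinder is present, so the union is just that shape — 1 connected region; the cone at (1.5, 15.5): at t=0.133 of its height the radius interpolates to r₁+(r₂−r₁)t = 10.133, giving a regular 12-gon of that circumradius; Taking the first minus the rest: starting from that combined region, the cone at (1.5, 15.5) partially overlaps it — only the 21.97 mm² overlap (of its 308.05 mm²) is removed, clipping the outline — 1 connected region. The result has 1 disconnected region.

1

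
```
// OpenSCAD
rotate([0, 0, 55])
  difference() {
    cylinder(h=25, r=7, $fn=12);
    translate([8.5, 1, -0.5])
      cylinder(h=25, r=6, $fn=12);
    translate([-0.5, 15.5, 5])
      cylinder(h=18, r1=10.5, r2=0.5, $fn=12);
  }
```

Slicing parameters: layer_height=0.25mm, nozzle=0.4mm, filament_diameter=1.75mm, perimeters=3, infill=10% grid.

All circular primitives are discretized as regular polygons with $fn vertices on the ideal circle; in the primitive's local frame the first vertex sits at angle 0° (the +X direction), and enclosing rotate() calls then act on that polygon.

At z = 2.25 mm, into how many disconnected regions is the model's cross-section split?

1

At z = 2.25 mm: the cylinder: section is a regular 12-gon, circumradius r=7; the cylinder at (8.5, 1): section is a regular 12-gon, circumradius r=6; the cone at (-0.5, 15.5) is absent (z outside [5, 23]); After the difference (first − rest): starting from the r=7 cylinder, the r=6 cylinder at (8.5, 1) partially overlaps it — only the 26.80 mm² overlap (of its 108.00 mm²) is removed, clipping the outline — 1 connected region; (whole slice rotated 55° about Z — lengths, areas and connectivity unchanged). The result has 1 disconnected region.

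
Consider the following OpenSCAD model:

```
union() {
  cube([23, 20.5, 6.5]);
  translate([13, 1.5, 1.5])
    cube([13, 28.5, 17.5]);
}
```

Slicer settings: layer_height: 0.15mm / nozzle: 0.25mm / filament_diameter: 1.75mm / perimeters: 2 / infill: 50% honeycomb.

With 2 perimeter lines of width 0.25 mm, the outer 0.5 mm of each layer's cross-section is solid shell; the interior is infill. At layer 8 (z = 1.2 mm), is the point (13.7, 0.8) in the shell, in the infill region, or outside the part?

infill

At z = 1.2 mm: the cube is present — its section is the full 23×20.5 rectangle; the cube at (13, 1.5) is not intersected at this z (z outside [1.5, 19]); Combining (union): only the 23×20.5 cube is present, so the union is just that shape — 1 connected region. Overall, the cross-section is a single solid region. The nearest boundary edge runs (0.00, 0.00)→(23.00, 0.00); distance from the point to it = 0.80 mm. The point is inside the cross-section and 0.80 mm from the nearest boundary — more than the 0.5 mm shell width (2 × 0.25), so it's in the infill interior.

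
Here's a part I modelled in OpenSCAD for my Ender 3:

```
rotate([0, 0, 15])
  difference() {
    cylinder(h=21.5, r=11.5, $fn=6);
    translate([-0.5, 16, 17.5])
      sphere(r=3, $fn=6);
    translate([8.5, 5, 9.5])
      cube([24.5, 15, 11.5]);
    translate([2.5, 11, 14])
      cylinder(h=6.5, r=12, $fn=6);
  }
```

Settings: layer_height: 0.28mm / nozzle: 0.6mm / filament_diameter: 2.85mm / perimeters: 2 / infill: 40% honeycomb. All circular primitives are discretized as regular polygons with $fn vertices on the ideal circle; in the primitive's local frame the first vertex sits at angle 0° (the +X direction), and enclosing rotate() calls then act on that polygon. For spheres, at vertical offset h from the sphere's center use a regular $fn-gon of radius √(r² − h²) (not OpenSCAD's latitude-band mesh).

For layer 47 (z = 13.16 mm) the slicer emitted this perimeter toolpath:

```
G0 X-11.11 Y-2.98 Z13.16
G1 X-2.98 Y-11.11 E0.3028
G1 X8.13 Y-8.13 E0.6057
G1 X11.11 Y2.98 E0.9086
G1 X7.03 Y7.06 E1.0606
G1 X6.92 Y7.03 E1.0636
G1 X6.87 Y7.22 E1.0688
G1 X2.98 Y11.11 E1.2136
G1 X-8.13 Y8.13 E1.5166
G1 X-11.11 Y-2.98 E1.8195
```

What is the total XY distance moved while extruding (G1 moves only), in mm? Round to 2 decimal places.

69.09 mm

Sum the Euclidean lengths of each G1 segment: total = 69.09 mm.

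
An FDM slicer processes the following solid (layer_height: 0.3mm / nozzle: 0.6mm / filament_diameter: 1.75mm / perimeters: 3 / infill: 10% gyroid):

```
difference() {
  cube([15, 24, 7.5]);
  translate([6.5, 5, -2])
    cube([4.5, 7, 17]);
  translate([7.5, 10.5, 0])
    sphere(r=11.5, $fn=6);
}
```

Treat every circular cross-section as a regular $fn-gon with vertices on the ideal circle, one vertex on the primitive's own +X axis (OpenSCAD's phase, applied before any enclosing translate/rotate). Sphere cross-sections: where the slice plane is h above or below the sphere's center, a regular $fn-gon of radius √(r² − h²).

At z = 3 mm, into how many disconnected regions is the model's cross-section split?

2

At z = 3 mm: the cube is present — its section is the full 15×24 rectangle; the 4.5×7 cube at (6.5, 5) contributes its full rectangle; the sphere at (7.5, 10.5): section is a regular 6-gon, circumradius = √(r²−h²) = √(11.5²−3²) = 11.102; After the difference (first − rest): starting from the 15×24 cube, the 4.5×7 cube at (6.5, 5) lies wholly inside it (removes its full 31.50 mm² and its 23.00 mm outline becomes a hole wall); the r=11.5 sphere at (7.5, 10.5) partially overlaps it — only the 243.77 mm² overlap (of its 320.21 mm²) is removed, clipping the outline — 2 connected regions. The result has 2 disconnected regions.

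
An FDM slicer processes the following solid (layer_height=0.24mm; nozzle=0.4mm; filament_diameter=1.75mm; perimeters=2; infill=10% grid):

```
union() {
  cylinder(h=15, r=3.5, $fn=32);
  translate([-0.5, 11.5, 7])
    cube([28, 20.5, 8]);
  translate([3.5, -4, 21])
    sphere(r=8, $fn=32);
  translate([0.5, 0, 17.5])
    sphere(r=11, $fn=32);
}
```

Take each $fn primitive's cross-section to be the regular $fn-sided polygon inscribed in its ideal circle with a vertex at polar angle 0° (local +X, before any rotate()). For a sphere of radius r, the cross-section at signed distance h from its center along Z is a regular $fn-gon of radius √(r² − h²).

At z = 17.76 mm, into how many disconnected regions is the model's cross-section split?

1

At z = 17.76 mm: the cylinder is not intersected at this z (z outside [0, 15]); the cube at (-0.5, 11.5) does not reach this height (z outside [7, 15]); the sphere at (3.5, -4): section is a regular 32-gon, circumradius = √(r²−h²) = √(8²−3.24²) = 7.315; the r=11 sphere at (0.5, 0) slices to a regular 32-gon of circumradius 10.997 (√(r²−h²) with h=0.26 from center); Merging all regions: the regions partially overlap (shared area 155.41 mm²), so overlapping operands fuse into one piece — 1 connected region. The result has 1 disconnected region.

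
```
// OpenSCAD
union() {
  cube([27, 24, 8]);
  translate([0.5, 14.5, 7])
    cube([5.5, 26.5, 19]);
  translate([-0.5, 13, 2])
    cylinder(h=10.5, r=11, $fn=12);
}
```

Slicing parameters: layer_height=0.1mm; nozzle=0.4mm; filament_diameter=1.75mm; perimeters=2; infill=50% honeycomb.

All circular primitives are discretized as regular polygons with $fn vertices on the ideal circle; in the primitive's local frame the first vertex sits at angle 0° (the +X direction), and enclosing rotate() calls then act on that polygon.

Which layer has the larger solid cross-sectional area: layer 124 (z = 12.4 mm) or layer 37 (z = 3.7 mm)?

Layer 124 (z = 12.4): the cube is absent (z outside [0, 8]); the cube at (0.5, 14.5) (footprint 5.5×26.5) is included at this height (area 145.75 mm²); the r=11 cylinder at (-0.5, 13) contributes a regular 12-gon of circumradius 11 (area = (12/2)·11.000²·sin(360°/12) = 363.00 mm²); Merging all regions: the regions partially overlap — summed areas 508.75 mm² minus the doubly-counted overlap 46.36 mm² gives 462.39 mm² — area = 462.39 mm². So its area = 462.39 mm². Layer 37 (z = 3.7): the cube (footprint 27×24) is included at this height (area 648.00 mm²); the cube at (0.5, 14.5) does not reach this height (z outside [7, 26]); the r=11 cylinder at (-0.5, 13) gives a regular 12-gon of circumradius 11 (constant along its height) (area = (12/2)·11.000²·sin(360°/12) = 363.00 mm²); Merging all regions: the regions partially overlap — summed areas 1011.00 mm² minus the doubly-counted overlap 170.57 mm² gives 840.43 mm² — area = 840.43 mm². So its area = 840.43 mm². Layer 37 is larger (840.43 vs 462.39 mm²).

layer 37 (z = 3.7 mm)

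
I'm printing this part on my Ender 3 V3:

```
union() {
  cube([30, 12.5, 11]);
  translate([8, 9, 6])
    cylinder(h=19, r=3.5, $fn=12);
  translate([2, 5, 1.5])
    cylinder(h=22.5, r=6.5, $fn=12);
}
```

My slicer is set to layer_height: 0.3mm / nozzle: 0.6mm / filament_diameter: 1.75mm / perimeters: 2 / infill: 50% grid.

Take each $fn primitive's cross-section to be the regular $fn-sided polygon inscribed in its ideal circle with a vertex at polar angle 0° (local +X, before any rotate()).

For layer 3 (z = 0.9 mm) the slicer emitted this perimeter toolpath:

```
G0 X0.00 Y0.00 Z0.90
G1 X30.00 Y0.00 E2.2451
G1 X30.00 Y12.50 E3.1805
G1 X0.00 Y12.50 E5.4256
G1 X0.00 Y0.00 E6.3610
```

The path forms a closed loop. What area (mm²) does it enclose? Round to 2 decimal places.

Apply the shoelace formula to the sequence of (X, Y) vertices; enclosed area = 375.00 mm².

375.00 mm²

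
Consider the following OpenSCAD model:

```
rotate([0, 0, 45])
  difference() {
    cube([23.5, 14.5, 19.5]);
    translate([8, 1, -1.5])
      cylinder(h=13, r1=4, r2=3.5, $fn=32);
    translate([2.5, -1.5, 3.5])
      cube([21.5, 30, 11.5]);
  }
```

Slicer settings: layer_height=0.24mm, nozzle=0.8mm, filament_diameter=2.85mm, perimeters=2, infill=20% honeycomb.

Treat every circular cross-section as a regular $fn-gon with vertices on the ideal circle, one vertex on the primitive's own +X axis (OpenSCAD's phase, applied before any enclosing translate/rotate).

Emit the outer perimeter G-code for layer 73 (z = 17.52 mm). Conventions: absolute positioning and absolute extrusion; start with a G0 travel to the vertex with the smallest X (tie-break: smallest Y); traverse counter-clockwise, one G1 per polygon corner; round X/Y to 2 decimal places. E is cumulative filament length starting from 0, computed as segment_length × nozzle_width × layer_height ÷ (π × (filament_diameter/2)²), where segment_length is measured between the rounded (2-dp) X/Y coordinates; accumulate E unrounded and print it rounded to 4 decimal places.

At z = 17.52 mm: the 23.5×14.5 cube contributes its full rectangle; the cone at (8, 1) does not reach this height (z outside [-1.5, 11.5]); the cube at (2.5, -1.5) is absent (z outside [3.5, 15]); Taking the first minus the rest: none of the subtracted shapes is present at this height, so the 23.5×14.5 cube is unchanged — 1 connected region; (whole slice rotated 45° about Z — lengths, areas and connectivity unchanged). The outline is a single polygon with 4 vertices. Extrusion per mm of travel: 0.8 × 0.24 / (π × 1.425²) = 0.030097. Accumulating E over each segment gives final E = 2.2874.

G0 X-10.25 Y10.25 Z17.52
G1 X0.00 Y0.00 E0.4363
G1 X16.62 Y16.62 E1.1437
G1 X6.36 Y26.87 E1.5802
G1 X-10.25 Y10.25 E2.2874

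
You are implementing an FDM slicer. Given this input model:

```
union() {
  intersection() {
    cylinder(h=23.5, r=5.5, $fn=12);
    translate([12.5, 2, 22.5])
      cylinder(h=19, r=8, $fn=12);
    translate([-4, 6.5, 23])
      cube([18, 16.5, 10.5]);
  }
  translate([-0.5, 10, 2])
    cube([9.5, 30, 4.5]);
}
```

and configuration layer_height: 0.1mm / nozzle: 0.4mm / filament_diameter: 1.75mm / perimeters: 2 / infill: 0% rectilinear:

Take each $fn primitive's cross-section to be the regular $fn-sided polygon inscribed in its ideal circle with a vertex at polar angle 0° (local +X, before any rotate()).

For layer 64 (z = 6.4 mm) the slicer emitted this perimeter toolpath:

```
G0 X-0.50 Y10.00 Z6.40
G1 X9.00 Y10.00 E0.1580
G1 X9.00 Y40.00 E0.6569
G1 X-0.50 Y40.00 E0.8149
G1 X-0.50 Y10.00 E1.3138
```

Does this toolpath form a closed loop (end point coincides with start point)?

yes

Start point (G0): (-0.50, 10.00). End point (last G1): the path returns to the start — closed.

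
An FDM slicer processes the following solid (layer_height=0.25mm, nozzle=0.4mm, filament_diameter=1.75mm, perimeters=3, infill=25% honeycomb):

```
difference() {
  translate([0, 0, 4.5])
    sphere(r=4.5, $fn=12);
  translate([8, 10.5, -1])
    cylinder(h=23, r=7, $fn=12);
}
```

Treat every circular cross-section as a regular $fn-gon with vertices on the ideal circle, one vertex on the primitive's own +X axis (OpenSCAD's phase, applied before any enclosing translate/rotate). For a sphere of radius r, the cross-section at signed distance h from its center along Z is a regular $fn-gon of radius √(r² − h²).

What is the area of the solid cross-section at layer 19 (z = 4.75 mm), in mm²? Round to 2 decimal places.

60.56 mm²

At z = 4.75 mm: the sphere: section is a regular 12-gon, circumradius = √(r²−h²) = √(4.5²−0.25²) = 4.493 (area = (12/2)·4.493²·sin(360°/12) = 60.56 mm²); the cylinder at (8, 10.5): section is a regular 12-gon, circumradius r=7 (area = (12/2)·7.000²·sin(360°/12) = 147.00 mm²); Subtracting the remaining from the first: starting from the r=4.5 sphere (60.56 mm²), the r=7 cylinder at (8, 10.5) misses the remaining region (no effect) — area = 60.56 mm². Overall, the cross-section is a single solid region. Net area = 60.56 mm².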